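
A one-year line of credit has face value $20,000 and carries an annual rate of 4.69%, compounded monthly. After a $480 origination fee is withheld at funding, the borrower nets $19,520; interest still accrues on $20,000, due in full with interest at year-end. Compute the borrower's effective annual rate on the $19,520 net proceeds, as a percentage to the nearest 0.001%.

Amount owed after one year: 20,000 × (1 + 0.0469/12)^12 = 20,000 × 1.047921 = $20,958.43.
Effective rate on net proceeds: 20,958.43 / 19,520 − 1 = 0.073690 = 7.369%.

7.369%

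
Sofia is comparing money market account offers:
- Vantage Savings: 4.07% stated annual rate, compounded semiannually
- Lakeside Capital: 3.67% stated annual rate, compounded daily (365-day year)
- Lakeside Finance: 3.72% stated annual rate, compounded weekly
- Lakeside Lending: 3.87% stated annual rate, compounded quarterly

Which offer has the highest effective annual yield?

Vantage Savings

Vantage Savings: (1 + 0.0407/2)^2 − 1 = 4.111%
Lakeside Capital: (1 + 0.0367/365)^365 − 1 = 3.738%
Lakeside Finance: (1 + 0.0372/52)^52 − 1 = 3.789%
Lakeside Lending: (1 + 0.0387/4)^4 − 1 = 3.927%
The highest effective annual rate is Vantage Savings at 4.111%.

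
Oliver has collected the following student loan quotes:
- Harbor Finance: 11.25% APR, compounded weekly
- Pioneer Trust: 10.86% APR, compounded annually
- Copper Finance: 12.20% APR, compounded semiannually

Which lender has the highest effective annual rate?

Copper Finance

Harbor Finance: (1 + 0.1125/52)^52 − 1 = 11.894%
Pioneer Trust: compounded annually, EAR = 10.860%
Copper Finance: (1 + 0.1220/2)^2 − 1 = 12.572%
The highest effective annual rate is Copper Finance at 12.572%.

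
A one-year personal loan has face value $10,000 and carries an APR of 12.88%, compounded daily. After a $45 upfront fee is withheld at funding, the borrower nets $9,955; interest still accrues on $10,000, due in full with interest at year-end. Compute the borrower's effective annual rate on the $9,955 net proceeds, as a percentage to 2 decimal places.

14.26%

Amount owed after one year: 10,000 × (1 + 0.1288/365)^365 = 10,000 × 1.137437 = $11,374.37.
Effective rate on net proceeds: 11,374.37 / 9,955 − 1 = 0.142578 = 14.26%.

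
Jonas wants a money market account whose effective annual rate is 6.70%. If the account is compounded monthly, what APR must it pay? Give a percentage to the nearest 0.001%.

(1 + r/12)^12 − 1 = 0.0670, so 1 + r/12 = 1.0670^(1/12).
r/12 = 0.005419, so r = 0.065027 = 6.503%.

6.503%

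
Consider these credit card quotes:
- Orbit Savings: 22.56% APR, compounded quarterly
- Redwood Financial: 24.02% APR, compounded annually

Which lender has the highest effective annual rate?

Orbit Savings

Orbit Savings: (1 + 0.2256/4)^4 − 1 = 24.541%
Redwood Financial: compounded annually, EAR = 24.020%
The highest effective annual rate is Orbit Savings at 24.541%.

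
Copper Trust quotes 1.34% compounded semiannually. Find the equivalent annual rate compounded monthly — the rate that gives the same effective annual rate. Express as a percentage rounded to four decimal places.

1.3363%

EAR = (1 + 0.0134/2)^2 − 1 = 0.013445.
Solve (1 + r/12)^12 = 1.013445: r/12 = 1.013445^(1/12) − 1 = 0.001114, so r = 0.013363 = 1.3363%.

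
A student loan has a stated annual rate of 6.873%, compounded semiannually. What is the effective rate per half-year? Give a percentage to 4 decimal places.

3.4365%

With a nominal annual rate compounded semiannually, the periodic rate is the nominal rate divided by 2.
i = 0.06873 / 2 = 0.0343650 = 3.4365%.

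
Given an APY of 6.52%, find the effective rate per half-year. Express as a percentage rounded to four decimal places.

The per-half-year rate i satisfies (1 + i)^2 = 1 + 0.0652.
i = 1.0652^(1/2) − 1 = 0.0320853 = 3.2085%.

3.2085%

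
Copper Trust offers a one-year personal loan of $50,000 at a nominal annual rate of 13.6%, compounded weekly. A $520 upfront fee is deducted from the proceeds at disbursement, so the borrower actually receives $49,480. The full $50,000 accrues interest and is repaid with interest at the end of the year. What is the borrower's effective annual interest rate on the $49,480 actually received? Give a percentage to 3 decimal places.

15.752%

Amount owed after one year: 50,000 × (1 + 0.136/52)^52 = 50,000 × 1.145479 = $57,273.93.
Effective rate on net proceeds: 57,273.93 / 49,480 − 1 = 0.157517 = 15.752%.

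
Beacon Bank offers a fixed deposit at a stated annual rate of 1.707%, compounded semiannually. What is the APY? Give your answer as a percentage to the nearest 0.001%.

1.714%

EAR = (1 + 0.01707/2)^2 − 1.
= 1.017143 − 1 = 1.714%.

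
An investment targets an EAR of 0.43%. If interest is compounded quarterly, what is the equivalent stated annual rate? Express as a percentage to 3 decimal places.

0.429%

(1 + r/4)^4 − 1 = 0.0043, so 1 + r/4 = 1.0043^(1/4).
r/4 = 0.001073, so r = 0.004293 = 0.429%.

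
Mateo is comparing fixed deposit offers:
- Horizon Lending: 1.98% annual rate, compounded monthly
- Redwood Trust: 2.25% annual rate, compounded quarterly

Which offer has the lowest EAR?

Horizon Lending: (1 + 0.0198/12)^12 − 1 = 1.998%
Redwood Trust: (1 + 0.0225/4)^4 − 1 = 2.269%
The lowest effective annual rate is Horizon Lending at 1.998%.

Horizon Lending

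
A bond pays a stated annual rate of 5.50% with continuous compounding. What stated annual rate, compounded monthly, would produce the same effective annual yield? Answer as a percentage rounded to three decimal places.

5.513%

EAR under continuous compounding: e^0.0550 − 1 = 0.056541.
Solve (1 + r/12)^12 = 1.056541: r/12 = 1.056541^(1/12) − 1 = 0.004594, so r = 0.055126 = 5.513%.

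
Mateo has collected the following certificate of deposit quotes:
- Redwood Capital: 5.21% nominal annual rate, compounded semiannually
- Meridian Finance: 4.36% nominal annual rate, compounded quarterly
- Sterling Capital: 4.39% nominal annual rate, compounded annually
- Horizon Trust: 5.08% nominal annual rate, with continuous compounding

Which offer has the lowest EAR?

Redwood Capital: (1 + 0.0521/2)^2 − 1 = 5.278%
Meridian Finance: (1 + 0.0436/4)^4 − 1 = 4.432%
Sterling Capital: compounded annually, EAR = 4.390%
Horizon Trust: e^0.0508 − 1 = 5.211%
The lowest effective annual rate is Sterling Capital at 4.390%.

Sterling Capital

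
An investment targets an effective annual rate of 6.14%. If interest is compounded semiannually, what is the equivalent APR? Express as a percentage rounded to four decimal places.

(1 + r/2)^2 − 1 = 0.0614, so 1 + r/2 = 1.0614^(1/2).
r/2 = 0.030243, so r = 0.060485 = 6.0485%.

6.0485%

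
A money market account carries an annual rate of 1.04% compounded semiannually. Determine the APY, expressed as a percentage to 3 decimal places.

EAR = (1 + 0.0104/2)^2 − 1.
= (1 + 0.005200)^2 − 1 = 1.010427 − 1 = 1.043%.

1.043%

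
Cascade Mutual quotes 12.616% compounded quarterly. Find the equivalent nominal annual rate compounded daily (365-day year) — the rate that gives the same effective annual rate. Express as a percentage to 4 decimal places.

EAR = (1 + 0.12616/4)^4 − 1 = 0.132255.
Solve (1 + r/365)^365 = 1.132255: r/365 = 1.132255^(1/365) − 1 = 0.000340, so r = 0.124232 = 12.4232%.

12.4232%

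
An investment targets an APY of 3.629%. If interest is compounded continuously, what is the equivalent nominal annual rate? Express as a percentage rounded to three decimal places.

Continuous: nominal r satisfies e^r − 1 = 0.03629.
r = ln(1 + 0.03629) = ln(1.03629) = 0.035647 = 3.565%.

3.565%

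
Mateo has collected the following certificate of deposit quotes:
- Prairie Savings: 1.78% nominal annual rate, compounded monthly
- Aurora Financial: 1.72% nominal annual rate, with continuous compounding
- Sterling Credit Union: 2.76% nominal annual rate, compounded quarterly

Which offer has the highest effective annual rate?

Prairie Savings: (1 + 0.0178/12)^12 − 1 = 1.795%
Aurora Financial: e^0.0172 − 1 = 1.735%
Sterling Credit Union: (1 + 0.0276/4)^4 − 1 = 2.789%
The highest effective annual rate is Sterling Credit Union at 2.789%.

Sterling Credit Union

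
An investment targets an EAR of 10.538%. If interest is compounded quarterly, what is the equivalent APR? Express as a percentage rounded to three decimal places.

(1 + r/4)^4 − 1 = 0.10538, so 1 + r/4 = 1.10538^(1/4).
r/4 = 0.025364, so r = 0.101454 = 10.145%.

10.145%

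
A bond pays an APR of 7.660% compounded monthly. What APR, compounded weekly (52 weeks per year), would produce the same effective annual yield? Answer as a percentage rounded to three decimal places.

7.641%

EAR = (1 + 0.07660/12)^12 − 1 = 0.079347.
Solve (1 + r/52)^52 = 1.079347: r/52 = 1.079347^(1/52) − 1 = 0.001469, so r = 0.076413 = 7.641%.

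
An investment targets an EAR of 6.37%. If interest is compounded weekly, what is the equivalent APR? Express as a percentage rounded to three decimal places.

6.179%

(1 + r/52)^52 − 1 = 0.0637, so 1 + r/52 = 1.0637^(1/52).
r/52 = 0.001188, so r = 0.061790 = 6.179%.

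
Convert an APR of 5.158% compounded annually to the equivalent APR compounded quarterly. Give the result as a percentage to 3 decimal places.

5.061%

Compounded annually, EAR = nominal = 0.051580.
Solve (1 + r/4)^4 = 1.051580: r/4 = 1.051580^(1/4) − 1 = 0.012653, so r = 0.050611 = 5.061%.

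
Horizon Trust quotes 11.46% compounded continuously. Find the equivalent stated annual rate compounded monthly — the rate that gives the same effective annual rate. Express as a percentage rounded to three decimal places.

EAR under continuous compounding: e^0.1146 − 1 = 0.121425.
Solve (1 + r/12)^12 = 1.121425: r/12 = 1.121425^(1/12) − 1 = 0.009596, so r = 0.115149 = 11.515%.

11.515%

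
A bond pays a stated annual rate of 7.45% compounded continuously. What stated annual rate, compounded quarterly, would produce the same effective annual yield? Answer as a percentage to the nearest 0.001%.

EAR under continuous compounding: e^0.0745 − 1 = 0.077345.
Solve (1 + r/4)^4 = 1.077345: r/4 = 1.077345^(1/4) − 1 = 0.018800, so r = 0.075198 = 7.520%.

7.520%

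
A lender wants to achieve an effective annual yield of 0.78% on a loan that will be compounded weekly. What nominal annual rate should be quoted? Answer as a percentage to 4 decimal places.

(1 + r/52)^52 − 1 = 0.0078, so 1 + r/52 = 1.0078^(1/52).
r/52 = 0.000149, so r = 0.007770 = 0.7770%.

0.7770%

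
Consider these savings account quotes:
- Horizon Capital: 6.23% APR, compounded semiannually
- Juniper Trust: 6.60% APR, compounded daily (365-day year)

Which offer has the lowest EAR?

Horizon Capital

Horizon Capital: (1 + 0.0623/2)^2 − 1 = 6.327%
Juniper Trust: (1 + 0.0660/365)^365 − 1 = 6.822%
The lowest effective annual rate is Horizon Capital at 6.327%.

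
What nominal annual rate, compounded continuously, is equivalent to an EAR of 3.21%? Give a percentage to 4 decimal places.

3.1596%

Continuous: nominal r satisfies e^r − 1 = 0.0321.
r = ln(1 + 0.0321) = ln(1.0321) = 0.031596 = 3.1596%.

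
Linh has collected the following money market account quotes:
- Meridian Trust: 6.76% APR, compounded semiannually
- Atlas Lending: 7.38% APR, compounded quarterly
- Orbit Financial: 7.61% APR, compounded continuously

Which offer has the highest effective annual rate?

Orbit Financial

Meridian Trust: (1 + 0.0676/2)^2 − 1 = 6.874%
Atlas Lending: (1 + 0.0738/4)^4 − 1 = 7.587%
Orbit Financial: e^0.0761 − 1 = 7.907%
The highest effective annual rate is Orbit Financial at 7.907%.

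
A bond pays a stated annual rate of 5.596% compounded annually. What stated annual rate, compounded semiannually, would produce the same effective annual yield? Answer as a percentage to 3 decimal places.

5.520%

Compounded annually, EAR = nominal = 0.055960.
Solve (1 + r/2)^2 = 1.055960: r/2 = 1.055960^(1/2) − 1 = 0.027599, so r = 0.055198 = 5.520%.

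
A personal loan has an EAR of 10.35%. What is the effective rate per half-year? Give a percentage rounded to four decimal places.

The per-half-year rate i satisfies (1 + i)^2 = 1 + 0.1035.
i = 1.1035^(1/2) − 1 = 0.0504761 = 5.0476%.

5.0476%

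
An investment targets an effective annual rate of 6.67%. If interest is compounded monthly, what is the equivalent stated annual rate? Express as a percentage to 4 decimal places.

6.4744%

(1 + r/12)^12 − 1 = 0.0667, so 1 + r/12 = 1.0667^(1/12).
r/12 = 0.005395, so r = 0.064744 = 6.4744%.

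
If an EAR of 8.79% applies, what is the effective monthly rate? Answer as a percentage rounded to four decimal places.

The per-month rate i satisfies (1 + i)^12 = 1 + 0.0879.
i = 1.0879^(1/12) − 1 = 0.0070455 = 0.7045%.

0.7045%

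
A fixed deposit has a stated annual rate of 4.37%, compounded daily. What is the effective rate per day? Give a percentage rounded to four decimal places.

With a nominal annual rate compounded daily, the periodic rate is the nominal rate divided by 365.
i = 0.0437 / 365 = 0.0001197 = 0.0120%.

0.0120%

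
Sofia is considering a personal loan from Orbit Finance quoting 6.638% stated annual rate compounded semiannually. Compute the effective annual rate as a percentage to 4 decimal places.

6.7482%

EAR = (1 + 0.06638/2)^2 − 1.
= (1 + 0.033190)^2 − 1 = 1.067482 − 1 = 6.7482%.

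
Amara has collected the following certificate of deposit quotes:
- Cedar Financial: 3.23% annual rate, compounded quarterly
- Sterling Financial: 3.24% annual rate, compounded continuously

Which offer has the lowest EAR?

Cedar Financial: (1 + 0.0323/4)^4 − 1 = 3.269%
Sterling Financial: e^0.0324 − 1 = 3.293%
The lowest effective annual rate is Cedar Financial at 3.269%.

Cedar Financial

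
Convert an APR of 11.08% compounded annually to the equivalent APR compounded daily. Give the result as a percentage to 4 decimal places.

10.5096%

Compounded annually, EAR = nominal = 0.110800.
Solve (1 + r/365)^365 = 1.110800: r/365 = 1.110800^(1/365) − 1 = 0.000288, so r = 0.105096 = 10.5096%.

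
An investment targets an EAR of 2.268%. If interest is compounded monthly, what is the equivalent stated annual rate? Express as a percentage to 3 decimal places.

(1 + r/12)^12 − 1 = 0.02268, so 1 + r/12 = 1.02268^(1/12).
r/12 = 0.001871, so r = 0.022448 = 2.245%.

2.245%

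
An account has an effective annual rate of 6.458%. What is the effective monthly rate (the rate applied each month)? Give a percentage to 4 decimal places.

0.5229%

The per-month rate i satisfies (1 + i)^12 = 1 + 0.06458.
i = 1.06458^(1/12) − 1 = 0.0052287 = 0.5229%.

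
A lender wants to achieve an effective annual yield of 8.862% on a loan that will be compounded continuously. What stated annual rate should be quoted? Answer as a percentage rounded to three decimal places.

Continuous: nominal r satisfies e^r − 1 = 0.08862.
r = ln(1 + 0.08862) = ln(1.08862) = 0.084911 = 8.491%.

8.491%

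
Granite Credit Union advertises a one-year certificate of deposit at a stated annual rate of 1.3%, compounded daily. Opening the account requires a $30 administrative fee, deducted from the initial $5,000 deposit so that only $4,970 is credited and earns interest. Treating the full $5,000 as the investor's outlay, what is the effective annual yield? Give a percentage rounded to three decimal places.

0.701%

Value after one year: 4,970 × (1 + 0.013/365)^365 = 4,970 × 1.013085 = $5,035.03.
Effective yield on the $5,000 outlay: 5,035.03 / 5,000 − 1 = 0.007006 = 0.701%.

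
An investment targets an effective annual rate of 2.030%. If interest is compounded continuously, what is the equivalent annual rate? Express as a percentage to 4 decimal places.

Continuous: nominal r satisfies e^r − 1 = 0.02030.
r = ln(1 + 0.02030) = ln(1.02030) = 0.020097 = 2.0097%.

2.0097%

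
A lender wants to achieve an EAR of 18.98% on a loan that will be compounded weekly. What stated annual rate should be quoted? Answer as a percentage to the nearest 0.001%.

17.408%

(1 + r/52)^52 − 1 = 0.1898, so 1 + r/52 = 1.1898^(1/52).
r/52 = 0.003348, so r = 0.174076 = 17.408%.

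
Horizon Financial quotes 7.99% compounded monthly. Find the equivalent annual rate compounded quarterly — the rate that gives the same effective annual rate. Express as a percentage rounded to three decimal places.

EAR = (1 + 0.0799/12)^12 − 1 = 0.082892.
Solve (1 + r/4)^4 = 1.082892: r/4 = 1.082892^(1/4) − 1 = 0.020108, so r = 0.080433 = 8.043%.

8.043%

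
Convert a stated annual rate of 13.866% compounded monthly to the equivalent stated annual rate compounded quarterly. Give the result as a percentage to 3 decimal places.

14.027%

EAR = (1 + 0.13866/12)^12 − 1 = 0.147821.
Solve (1 + r/4)^4 = 1.147821: r/4 = 1.147821^(1/4) − 1 = 0.035067, so r = 0.140268 = 14.027%.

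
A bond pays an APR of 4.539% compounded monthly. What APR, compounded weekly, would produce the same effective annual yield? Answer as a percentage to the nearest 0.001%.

EAR = (1 + 0.04539/12)^12 − 1 = 0.046346.
Solve (1 + r/52)^52 = 1.046346: r/52 = 1.046346^(1/52) − 1 = 0.000872, so r = 0.045324 = 4.532%.

4.532%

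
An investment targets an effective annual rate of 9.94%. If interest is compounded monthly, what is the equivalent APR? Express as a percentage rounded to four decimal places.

(1 + r/12)^12 − 1 = 0.0994, so 1 + r/12 = 1.0994^(1/12).
r/12 = 0.007928, so r = 0.095140 = 9.5140%.

9.5140%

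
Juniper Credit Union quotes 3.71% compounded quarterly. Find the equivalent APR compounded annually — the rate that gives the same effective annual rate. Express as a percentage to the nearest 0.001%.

3.762%

EAR = (1 + 0.0371/4)^4 − 1 = 0.037619.
Compounded annually, the equivalent nominal rate is the EAR itself: 3.762%.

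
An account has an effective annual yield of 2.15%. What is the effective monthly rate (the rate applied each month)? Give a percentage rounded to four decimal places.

The per-month rate i satisfies (1 + i)^12 = 1 + 0.0215.
i = 1.0215^(1/12) − 1 = 0.0017743 = 0.1774%.

0.1774%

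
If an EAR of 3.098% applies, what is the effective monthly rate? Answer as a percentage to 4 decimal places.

The per-month rate i satisfies (1 + i)^12 = 1 + 0.03098.
i = 1.03098^(1/12) − 1 = 0.0025457 = 0.2546%.

0.2546%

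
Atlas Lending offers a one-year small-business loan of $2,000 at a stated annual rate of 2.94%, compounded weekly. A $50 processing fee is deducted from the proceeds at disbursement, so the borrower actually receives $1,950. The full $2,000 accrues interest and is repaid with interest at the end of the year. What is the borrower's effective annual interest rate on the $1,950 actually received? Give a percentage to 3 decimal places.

Amount owed after one year: 2,000 × (1 + 0.0294/52)^52 = 2,000 × 1.029828 = $2,059.66.
Effective rate on net proceeds: 2,059.66 / 1,950 − 1 = 0.056234 = 5.623%.

5.623%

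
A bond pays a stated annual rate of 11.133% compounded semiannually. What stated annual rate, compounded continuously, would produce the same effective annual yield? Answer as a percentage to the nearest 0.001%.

EAR = (1 + 0.11133/2)^2 − 1 = 0.114429.
Equivalent continuous rate: r = ln(1 + 0.114429) = 0.108342 = 10.834%.

10.834%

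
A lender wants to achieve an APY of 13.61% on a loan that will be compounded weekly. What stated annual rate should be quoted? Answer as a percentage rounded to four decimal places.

(1 + r/52)^52 − 1 = 0.1361, so 1 + r/52 = 1.1361^(1/52).
r/52 = 0.002457, so r = 0.127758 = 12.7758%.

12.7758%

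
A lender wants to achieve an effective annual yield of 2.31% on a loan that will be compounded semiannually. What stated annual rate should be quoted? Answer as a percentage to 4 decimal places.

2.2968%

(1 + r/2)^2 − 1 = 0.0231, so 1 + r/2 = 1.0231^(1/2).
r/2 = 0.011484, so r = 0.022968 = 2.2968%.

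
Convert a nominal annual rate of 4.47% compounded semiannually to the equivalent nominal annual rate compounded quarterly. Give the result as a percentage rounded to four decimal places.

EAR = (1 + 0.0447/2)^2 − 1 = 0.045200.
Solve (1 + r/4)^4 = 1.045200: r/4 = 1.045200^(1/4) − 1 = 0.011113, so r = 0.044453 = 4.4453%.

4.4453%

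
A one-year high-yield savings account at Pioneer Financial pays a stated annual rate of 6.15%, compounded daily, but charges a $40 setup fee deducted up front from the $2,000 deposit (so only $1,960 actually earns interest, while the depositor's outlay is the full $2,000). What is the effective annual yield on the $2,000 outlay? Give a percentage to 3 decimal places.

Value after one year: 1,960 × (1 + 0.0615/365)^365 = 1,960 × 1.063425 = $2,084.31.
Effective yield on the $2,000 outlay: 2,084.31 / 2,000 − 1 = 0.042156 = 4.216%.

4.216%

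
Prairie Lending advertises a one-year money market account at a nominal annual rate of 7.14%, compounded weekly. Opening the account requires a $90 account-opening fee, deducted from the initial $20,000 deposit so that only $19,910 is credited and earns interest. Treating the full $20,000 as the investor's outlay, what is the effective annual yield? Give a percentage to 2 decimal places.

6.91%

Value after one year: 19,910 × (1 + 0.0714/52)^52 = 19,910 × 1.073958 = $21,382.51.
Effective yield on the $20,000 outlay: 21,382.51 / 20,000 − 1 = 0.069125 = 6.91%.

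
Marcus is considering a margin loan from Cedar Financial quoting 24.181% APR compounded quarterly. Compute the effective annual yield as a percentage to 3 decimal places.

26.463%

EAR = (1 + 0.24181/4)^4 − 1.
= (1 + 0.060452)^4 − 1 = 1.264634 − 1 = 26.463%.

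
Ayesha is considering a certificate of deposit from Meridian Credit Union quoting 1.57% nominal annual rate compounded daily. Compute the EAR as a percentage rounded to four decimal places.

EAR = (1 + 0.0157/365)^365 − 1.
= 1.015824 − 1 = 1.5824%.

1.5824%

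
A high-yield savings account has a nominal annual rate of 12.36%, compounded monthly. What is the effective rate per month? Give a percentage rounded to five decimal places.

With a nominal annual rate compounded monthly, the periodic rate is the nominal rate divided by 12.
i = 0.1236 / 12 = 0.0103000 = 1.03000%.

1.03000%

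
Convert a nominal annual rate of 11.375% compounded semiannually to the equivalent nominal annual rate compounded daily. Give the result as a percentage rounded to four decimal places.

11.0650%

EAR = (1 + 0.11375/2)^2 − 1 = 0.116985.
Solve (1 + r/365)^365 = 1.116985: r/365 = 1.116985^(1/365) − 1 = 0.000303, so r = 0.110650 = 11.0650%.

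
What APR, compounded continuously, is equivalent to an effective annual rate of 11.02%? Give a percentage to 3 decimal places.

Continuous: nominal r satisfies e^r − 1 = 0.1102.
r = ln(1 + 0.1102) = ln(1.1102) = 0.104540 = 10.454%.

10.454%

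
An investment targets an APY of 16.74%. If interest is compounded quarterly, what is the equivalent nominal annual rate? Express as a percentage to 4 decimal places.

15.7813%

(1 + r/4)^4 − 1 = 0.1674, so 1 + r/4 = 1.1674^(1/4).
r/4 = 0.039453, so r = 0.157813 = 15.7813%.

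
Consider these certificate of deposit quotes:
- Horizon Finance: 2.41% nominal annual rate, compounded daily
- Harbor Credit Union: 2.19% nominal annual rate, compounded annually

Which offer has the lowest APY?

Horizon Finance: (1 + 0.0241/365)^365 − 1 = 2.439%
Harbor Credit Union: compounded annually, EAR = 2.190%
The lowest effective annual rate is Harbor Credit Union at 2.190%.

Harbor Credit Union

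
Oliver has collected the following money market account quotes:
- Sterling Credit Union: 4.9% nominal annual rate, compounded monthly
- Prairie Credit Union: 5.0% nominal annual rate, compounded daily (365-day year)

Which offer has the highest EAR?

Sterling Credit Union: (1 + 0.049/12)^12 − 1 = 5.012%
Prairie Credit Union: (1 + 0.050/365)^365 − 1 = 5.127%
The highest effective annual rate is Prairie Credit Union at 5.127%.

Prairie Credit Union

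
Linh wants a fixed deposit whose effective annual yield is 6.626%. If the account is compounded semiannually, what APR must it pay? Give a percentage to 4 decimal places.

(1 + r/2)^2 − 1 = 0.06626, so 1 + r/2 = 1.06626^(1/2).
r/2 = 0.032599, so r = 0.065197 = 6.5197%.

6.5197%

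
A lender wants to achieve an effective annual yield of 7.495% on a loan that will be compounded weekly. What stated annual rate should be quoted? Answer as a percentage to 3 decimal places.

7.232%

(1 + r/52)^52 − 1 = 0.07495, so 1 + r/52 = 1.07495^(1/52).
r/52 = 0.001391, so r = 0.072324 = 7.232%.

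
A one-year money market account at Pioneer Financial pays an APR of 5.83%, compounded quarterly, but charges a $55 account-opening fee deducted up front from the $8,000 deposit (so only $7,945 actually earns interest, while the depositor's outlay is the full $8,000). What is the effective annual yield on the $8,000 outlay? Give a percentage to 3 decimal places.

Value after one year: 7,945 × (1 + 0.0583/4)^4 = 7,945 × 1.059587 = $8,418.42.
Effective yield on the $8,000 outlay: 8,418.42 / 8,000 − 1 = 0.052302 = 5.230%.

5.230%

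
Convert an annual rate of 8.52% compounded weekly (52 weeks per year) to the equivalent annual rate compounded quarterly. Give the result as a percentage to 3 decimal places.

EAR = (1 + 0.0852/52)^52 − 1 = 0.088859.
Solve (1 + r/4)^4 = 1.088859: r/4 = 1.088859^(1/4) − 1 = 0.021511, so r = 0.086043 = 8.604%.

8.604%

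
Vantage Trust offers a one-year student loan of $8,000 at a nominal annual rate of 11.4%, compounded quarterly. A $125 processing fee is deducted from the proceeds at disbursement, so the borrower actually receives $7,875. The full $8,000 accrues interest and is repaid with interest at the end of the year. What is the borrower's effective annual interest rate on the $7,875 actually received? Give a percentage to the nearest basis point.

13.67%

Amount owed after one year: 8,000 × (1 + 0.114/4)^4 = 8,000 × 1.118967 = $8,951.73.
Effective rate on net proceeds: 8,951.73 / 7,875 − 1 = 0.136728 = 13.67%.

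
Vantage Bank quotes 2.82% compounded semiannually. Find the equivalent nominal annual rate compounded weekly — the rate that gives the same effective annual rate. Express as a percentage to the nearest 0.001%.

2.801%

EAR = (1 + 0.0282/2)^2 − 1 = 0.028399.
Solve (1 + r/52)^52 = 1.028399: r/52 = 1.028399^(1/52) − 1 = 0.000539, so r = 0.028011 = 2.801%.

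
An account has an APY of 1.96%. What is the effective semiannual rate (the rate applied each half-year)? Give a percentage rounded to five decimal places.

The per-half-year rate i satisfies (1 + i)^2 = 1 + 0.0196.
i = 1.0196^(1/2) − 1 = 0.0097524 = 0.97524%.

0.97524%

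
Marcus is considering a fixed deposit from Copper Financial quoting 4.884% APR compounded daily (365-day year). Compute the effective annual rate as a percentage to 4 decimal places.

EAR = (1 + 0.04884/365)^365 − 1.
= (1 + 0.000134)^365 − 1 = 1.050049 − 1 = 5.0049%.

5.0049%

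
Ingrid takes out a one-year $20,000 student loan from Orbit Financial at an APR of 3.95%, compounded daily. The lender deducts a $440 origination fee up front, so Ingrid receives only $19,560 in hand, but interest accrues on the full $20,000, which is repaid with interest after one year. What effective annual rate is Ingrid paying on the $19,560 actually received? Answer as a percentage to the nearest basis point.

6.37%

Amount owed after one year: 20,000 × (1 + 0.0395/365)^365 = 20,000 × 1.040288 = $20,805.77.
Effective rate on net proceeds: 20,805.77 / 19,560 − 1 = 0.063689 = 6.37%.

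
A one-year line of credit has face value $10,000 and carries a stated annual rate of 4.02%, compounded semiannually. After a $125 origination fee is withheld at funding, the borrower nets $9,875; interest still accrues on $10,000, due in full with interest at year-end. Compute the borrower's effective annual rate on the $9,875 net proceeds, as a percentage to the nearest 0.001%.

5.378%

Amount owed after one year: 10,000 × (1 + 0.0402/2)^2 = 10,000 × 1.040604 = $10,406.04.
Effective rate on net proceeds: 10,406.04 / 9,875 − 1 = 0.053776 = 5.378%.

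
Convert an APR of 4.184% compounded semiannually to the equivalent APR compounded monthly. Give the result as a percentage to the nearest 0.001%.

EAR = (1 + 0.04184/2)^2 − 1 = 0.042278.
Solve (1 + r/12)^12 = 1.042278: r/12 = 1.042278^(1/12) − 1 = 0.003457, so r = 0.041480 = 4.148%.

4.148%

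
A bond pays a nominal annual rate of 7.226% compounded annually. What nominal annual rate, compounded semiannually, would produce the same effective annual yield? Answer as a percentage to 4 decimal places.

Compounded annually, EAR = nominal = 0.072260.
Solve (1 + r/2)^2 = 1.072260: r/2 = 1.072260^(1/2) − 1 = 0.035500, so r = 0.071000 = 7.1000%.

7.1000%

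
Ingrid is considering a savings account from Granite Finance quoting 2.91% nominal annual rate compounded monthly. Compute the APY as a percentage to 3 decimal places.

2.949%

EAR = (1 + 0.0291/12)^12 − 1.
= 1.029491 − 1 = 2.949%.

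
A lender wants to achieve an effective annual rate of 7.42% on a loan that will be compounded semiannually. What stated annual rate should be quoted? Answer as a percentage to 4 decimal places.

7.2872%

(1 + r/2)^2 − 1 = 0.0742, so 1 + r/2 = 1.0742^(1/2).
r/2 = 0.036436, so r = 0.072872 = 7.2872%.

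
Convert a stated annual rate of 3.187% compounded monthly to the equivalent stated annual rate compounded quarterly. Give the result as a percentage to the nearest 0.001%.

3.195%

EAR = (1 + 0.03187/12)^12 − 1 = 0.032340.
Solve (1 + r/4)^4 = 1.032340: r/4 = 1.032340^(1/4) − 1 = 0.007989, so r = 0.031955 = 3.195%.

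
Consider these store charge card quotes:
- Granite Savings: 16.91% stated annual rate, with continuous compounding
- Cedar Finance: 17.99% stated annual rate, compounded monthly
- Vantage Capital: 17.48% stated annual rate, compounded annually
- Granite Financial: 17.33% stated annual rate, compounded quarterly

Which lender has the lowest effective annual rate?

Granite Savings: e^0.1691 − 1 = 18.424%
Cedar Finance: (1 + 0.1799/12)^12 − 1 = 19.550%
Vantage Capital: compounded annually, EAR = 17.480%
Granite Financial: (1 + 0.1733/4)^4 − 1 = 18.489%
The lowest effective annual rate is Vantage Capital at 17.480%.

Vantage Capital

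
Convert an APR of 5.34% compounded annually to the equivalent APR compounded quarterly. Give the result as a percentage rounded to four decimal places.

5.2363%

Compounded annually, EAR = nominal = 0.053400.
Solve (1 + r/4)^4 = 1.053400: r/4 = 1.053400^(1/4) − 1 = 0.013091, so r = 0.052363 = 5.2363%.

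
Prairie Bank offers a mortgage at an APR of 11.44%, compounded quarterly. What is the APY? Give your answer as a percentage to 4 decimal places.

EAR = (1 + 0.1144/4)^4 − 1.
= (1 + 0.028600)^4 − 1 = 1.119402 − 1 = 11.9402%.

11.9402%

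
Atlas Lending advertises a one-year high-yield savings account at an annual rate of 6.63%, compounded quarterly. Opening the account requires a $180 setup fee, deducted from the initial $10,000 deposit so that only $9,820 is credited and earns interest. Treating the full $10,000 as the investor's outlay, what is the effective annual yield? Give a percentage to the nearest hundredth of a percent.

Value after one year: 9,820 × (1 + 0.0663/4)^4 = 9,820 × 1.067967 = $10,487.43.
Effective yield on the $10,000 outlay: 10,487.43 / 10,000 − 1 = 0.048743 = 4.87%.

4.87%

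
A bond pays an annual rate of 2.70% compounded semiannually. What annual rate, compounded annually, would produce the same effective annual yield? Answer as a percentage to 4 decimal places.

2.7182%

EAR = (1 + 0.0270/2)^2 − 1 = 0.027182.
Compounded annually, the equivalent nominal rate is the EAR itself: 2.7182%.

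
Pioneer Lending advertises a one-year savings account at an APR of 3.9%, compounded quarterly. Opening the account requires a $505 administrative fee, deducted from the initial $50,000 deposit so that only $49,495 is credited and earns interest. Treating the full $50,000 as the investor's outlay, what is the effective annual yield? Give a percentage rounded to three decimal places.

Value after one year: 49,495 × (1 + 0.039/4)^4 = 49,495 × 1.039574 = $51,453.72.
Effective yield on the $50,000 outlay: 51,453.72 / 50,000 − 1 = 0.029074 = 2.907%.

2.907%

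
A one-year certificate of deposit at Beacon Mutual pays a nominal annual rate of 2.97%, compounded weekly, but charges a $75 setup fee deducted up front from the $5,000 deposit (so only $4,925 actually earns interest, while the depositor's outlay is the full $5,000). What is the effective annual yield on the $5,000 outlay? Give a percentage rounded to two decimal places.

Value after one year: 4,925 × (1 + 0.0297/52)^52 = 4,925 × 1.030137 = $5,073.42.
Effective yield on the $5,000 outlay: 5,073.42 / 5,000 − 1 = 0.014685 = 1.47%.

1.47%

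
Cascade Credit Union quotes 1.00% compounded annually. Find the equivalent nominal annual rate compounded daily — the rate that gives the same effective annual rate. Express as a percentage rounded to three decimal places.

Compounded annually, EAR = nominal = 0.010000.
Solve (1 + r/365)^365 = 1.010000: r/365 = 1.010000^(1/365) − 1 = 0.000027, so r = 0.009950 = 0.995%.

0.995%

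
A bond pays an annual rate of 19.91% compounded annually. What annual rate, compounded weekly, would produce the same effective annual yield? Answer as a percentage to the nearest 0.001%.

18.189%

Compounded annually, EAR = nominal = 0.199100.
Solve (1 + r/52)^52 = 1.199100: r/52 = 1.199100^(1/52) − 1 = 0.003498, so r = 0.181889 = 18.189%.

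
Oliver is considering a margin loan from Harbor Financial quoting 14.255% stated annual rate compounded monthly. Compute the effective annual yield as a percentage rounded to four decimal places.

15.2242%

EAR = (1 + 0.14255/12)^12 − 1.
= 1.152242 − 1 = 15.2242%.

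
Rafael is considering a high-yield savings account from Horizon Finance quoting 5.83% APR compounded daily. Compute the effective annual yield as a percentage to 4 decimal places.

EAR = (1 + 0.0583/365)^365 − 1.
= (1 + 0.000160)^365 − 1 = 1.060028 − 1 = 6.0028%.

6.0028%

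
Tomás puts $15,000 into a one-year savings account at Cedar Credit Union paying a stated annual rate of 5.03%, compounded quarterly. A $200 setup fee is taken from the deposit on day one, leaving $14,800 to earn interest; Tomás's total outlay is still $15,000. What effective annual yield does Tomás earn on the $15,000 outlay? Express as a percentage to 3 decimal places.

Value after one year: 14,800 × (1 + 0.0503/4)^4 = 14,800 × 1.051257 = $15,558.60.
Effective yield on the $15,000 outlay: 15,558.60 / 15,000 − 1 = 0.037240 = 3.724%.

3.724%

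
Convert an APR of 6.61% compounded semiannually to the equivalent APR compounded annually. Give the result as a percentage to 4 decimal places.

6.7192%

EAR = (1 + 0.0661/2)^2 − 1 = 0.067192.
Compounded annually, the equivalent nominal rate is the EAR itself: 6.7192%.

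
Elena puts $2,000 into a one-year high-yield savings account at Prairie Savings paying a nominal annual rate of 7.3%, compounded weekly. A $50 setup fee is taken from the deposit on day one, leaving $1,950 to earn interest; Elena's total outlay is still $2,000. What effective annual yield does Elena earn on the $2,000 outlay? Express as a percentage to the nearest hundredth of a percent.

Value after one year: 1,950 × (1 + 0.073/52)^52 = 1,950 × 1.075675 = $2,097.57.
Effective yield on the $2,000 outlay: 2,097.57 / 2,000 − 1 = 0.048784 = 4.88%.

4.88%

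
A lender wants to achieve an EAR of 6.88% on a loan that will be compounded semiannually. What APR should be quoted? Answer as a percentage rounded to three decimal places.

6.766%

(1 + r/2)^2 − 1 = 0.0688, so 1 + r/2 = 1.0688^(1/2).
r/2 = 0.033828, so r = 0.067656 = 6.766%.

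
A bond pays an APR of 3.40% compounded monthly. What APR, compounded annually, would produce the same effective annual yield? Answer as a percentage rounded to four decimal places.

3.4535%

EAR = (1 + 0.0340/12)^12 − 1 = 0.034535.
Compounded annually, the equivalent nominal rate is the EAR itself: 3.4535%.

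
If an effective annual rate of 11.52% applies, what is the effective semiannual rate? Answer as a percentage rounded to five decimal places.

The per-half-year rate i satisfies (1 + i)^2 = 1 + 0.1152.
i = 1.1152^(1/2) − 1 = 0.0560303 = 5.60303%.

5.60303%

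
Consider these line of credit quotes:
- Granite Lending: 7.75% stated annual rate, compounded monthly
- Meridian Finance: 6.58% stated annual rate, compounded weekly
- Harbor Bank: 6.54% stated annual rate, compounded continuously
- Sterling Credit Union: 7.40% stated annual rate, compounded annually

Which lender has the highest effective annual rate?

Granite Lending: (1 + 0.0775/12)^12 − 1 = 8.031%
Meridian Finance: (1 + 0.0658/52)^52 − 1 = 6.797%
Harbor Bank: e^0.0654 − 1 = 6.759%
Sterling Credit Union: compounded annually, EAR = 7.400%
The highest effective annual rate is Granite Lending at 8.031%.

Granite Lending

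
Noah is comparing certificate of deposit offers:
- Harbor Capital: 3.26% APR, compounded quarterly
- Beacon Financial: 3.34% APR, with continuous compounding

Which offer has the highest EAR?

Beacon Financial

Harbor Capital: (1 + 0.0326/4)^4 − 1 = 3.300%
Beacon Financial: e^0.0334 − 1 = 3.396%
The highest effective annual rate is Beacon Financial at 3.396%.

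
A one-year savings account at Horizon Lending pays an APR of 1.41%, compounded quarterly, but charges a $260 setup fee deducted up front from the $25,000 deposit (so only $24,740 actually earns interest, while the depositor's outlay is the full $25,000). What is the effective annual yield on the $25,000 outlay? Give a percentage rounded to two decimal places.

Value after one year: 24,740 × (1 + 0.0141/4)^4 = 24,740 × 1.014175 = $25,090.68.
Effective yield on the $25,000 outlay: 25,090.68 / 25,000 − 1 = 0.003627 = 0.36%.

0.36%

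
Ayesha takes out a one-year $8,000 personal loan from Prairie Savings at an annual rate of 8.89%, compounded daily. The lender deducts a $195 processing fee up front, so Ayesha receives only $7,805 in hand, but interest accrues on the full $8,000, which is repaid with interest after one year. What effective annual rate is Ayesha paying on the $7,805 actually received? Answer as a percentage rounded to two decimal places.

Amount owed after one year: 8,000 × (1 + 0.0889/365)^365 = 8,000 × 1.092960 = $8,743.68.
Effective rate on net proceeds: 8,743.68 / 7,805 − 1 = 0.120266 = 12.03%.

12.03%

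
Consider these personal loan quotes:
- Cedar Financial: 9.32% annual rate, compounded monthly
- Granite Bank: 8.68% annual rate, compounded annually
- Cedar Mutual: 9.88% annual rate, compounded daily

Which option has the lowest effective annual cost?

Granite Bank

Cedar Financial: (1 + 0.0932/12)^12 − 1 = 9.729%
Granite Bank: compounded annually, EAR = 8.680%
Cedar Mutual: (1 + 0.0988/365)^365 − 1 = 10.383%
The lowest effective annual rate is Granite Bank at 8.680%.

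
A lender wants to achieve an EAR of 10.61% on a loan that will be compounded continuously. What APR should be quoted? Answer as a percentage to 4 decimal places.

10.0840%

Continuous: nominal r satisfies e^r − 1 = 0.1061.
r = ln(1 + 0.1061) = ln(1.1061) = 0.100840 = 10.0840%.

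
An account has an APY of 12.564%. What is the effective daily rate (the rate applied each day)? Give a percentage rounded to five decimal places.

The per-day rate i satisfies (1 + i)^365 = 1 + 0.12564.
i = 1.12564^(1/365) − 1 = 0.0003243 = 0.03243%.

0.03243%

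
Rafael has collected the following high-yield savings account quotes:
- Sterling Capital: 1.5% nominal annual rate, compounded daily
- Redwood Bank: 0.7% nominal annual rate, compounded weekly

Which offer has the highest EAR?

Sterling Capital: (1 + 0.015/365)^365 − 1 = 1.511%
Redwood Bank: (1 + 0.007/52)^52 − 1 = 0.702%
The highest effective annual rate is Sterling Capital at 1.511%.

Sterling Capital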